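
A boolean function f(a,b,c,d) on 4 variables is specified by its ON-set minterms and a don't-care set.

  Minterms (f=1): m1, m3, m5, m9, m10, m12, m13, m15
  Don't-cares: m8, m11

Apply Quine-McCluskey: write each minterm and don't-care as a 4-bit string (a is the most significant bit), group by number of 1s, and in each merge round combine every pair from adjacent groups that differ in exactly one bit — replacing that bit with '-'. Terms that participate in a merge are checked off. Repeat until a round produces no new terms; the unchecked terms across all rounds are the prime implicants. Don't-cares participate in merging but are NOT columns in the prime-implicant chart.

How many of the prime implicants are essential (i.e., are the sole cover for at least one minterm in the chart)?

5

Round 0: 0001✓ 0011✓ 0101✓ 1000✓ 1001✓ 1010✓ 1011✓ 1100✓ 1101✓ 1111✓
Round 1: -001✓ -011✓ -101✓ 0-01✓ 00-1✓ 1-00✓ 1-01✓ 1-11✓ 10-0✓ 10-1✓ 100-✓ 101-✓ 11-1✓ 110-✓
Round 2: --01 -0-1 1--1 1-0- 10--
PIs = {--01, -0-1, 1--1, 1-0-, 10--}
Coverage chart:
  m1: --01,-0-1
  m3: -0-1 ←essential
  m5: --01 ←essential
  m9: --01,-0-1,1--1,1-0-,10--
  m10: 10-- ←essential
  m12: 1-0- ←essential
  m13: --01,1--1,1-0-
  m15: 1--1 ←essential
Essential: --01, -0-1, 1--1, 1-0-, 10--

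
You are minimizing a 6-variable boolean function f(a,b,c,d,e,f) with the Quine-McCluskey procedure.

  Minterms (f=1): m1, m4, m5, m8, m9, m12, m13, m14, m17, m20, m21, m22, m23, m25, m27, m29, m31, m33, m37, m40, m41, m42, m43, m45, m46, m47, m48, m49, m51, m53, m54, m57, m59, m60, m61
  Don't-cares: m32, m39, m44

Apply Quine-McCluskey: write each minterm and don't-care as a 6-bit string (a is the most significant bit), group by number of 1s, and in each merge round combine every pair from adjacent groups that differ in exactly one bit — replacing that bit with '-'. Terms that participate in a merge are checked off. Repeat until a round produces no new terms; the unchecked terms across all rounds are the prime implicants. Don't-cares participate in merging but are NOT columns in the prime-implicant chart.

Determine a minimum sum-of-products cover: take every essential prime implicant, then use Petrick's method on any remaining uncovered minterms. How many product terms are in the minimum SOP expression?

11

Round 0: 000001✓ 000100✓ 000101✓ 001000✓ 001001✓ 001100✓ 001101✓ 001110✓ 010001✓ 010100✓ 010101✓ 010110✓ 010111✓ 011001✓ 011011✓ 011101✓ 011111✓ 100000✓ 100001✓ 100101✓ 100111✓ 101000✓ 101001✓ 101010✓ 101011✓ 101100✓ 101101✓ 101110✓ 101111✓ 110000✓ 110001✓ 110011✓ 110101✓ 110110✓ 111001✓ 111011✓ 111100✓ 111101✓
Round 1: -00001✓ -00101✓ -01000✓ -01001✓ -01100✓ -01101✓ -01110✓ -10001✓ -10101✓ -10110 -11001✓ -11011✓ -11101✓ 0-0001✓ 0-0100✓ 0-0101✓ 0-1001✓ 0-1101✓ 00-001✓ 00-100✓ 00-101✓ 000-01✓ 00010-✓ 001-00✓ 001-01✓ 00100-✓ 0011-0✓ 00110-✓ 01-001✓ 01-101✓ 01-111✓ 010-01✓ 0101-0✓ 0101-1✓ 01010-✓ 01011-✓ 011-01✓ 011-11✓ 0110-1✓ 0111-1✓ 1-0000✓ 1-0001✓ 1-0101✓ 1-1001✓ 1-1011✓ 1-1100✓ 1-1101✓ 10-000✓ 10-001✓ 10-101✓ 10-111✓ 100-01✓ 10000-✓ 1001-1✓ 101-00✓ 101-01✓ 101-10✓ 101-11✓ 1010-0✓ 1010-1✓ 10100-✓ 10101-✓ 1011-0✓ 1011-1✓ 10110-✓ 10111-✓ 11-001✓ 11-011✓ 11-101✓ 110-01✓ 1100-1✓ 11000-✓ 111-01✓ 1110-1✓ 11110-✓
Round 2: --0001✓ --0101✓ --1001✓ --1101✓ -0-001✓ -0-101✓ -00-01✓ -01-00✓ -01-01✓ -0100-✓ -011-0 -0110-✓ -1-001✓ -1-101✓ -10-01✓ -11-01✓ -110-1 0--001✓ 0--101✓ 0-0-01✓ 0-010- 0-1-01✓ 00--01✓ 00-10- 001-0-✓ 01--01✓ 01-1-1 0101-- 011--1 1--001✓ 1--101✓ 1-0-01✓ 1-000- 1-1-01✓ 1-10-1 1-110- 10--01✓ 10-00- 10-1-1 101--0✓ 101--1✓ 101-0-✓ 101-1-✓ 1010--✓ 1011--✓ 11--01✓ 11-0-1
Round 3: ---001✓ ---101✓ --0-01✓ --1-01✓ -0--01✓ -01-0- -1--01✓ 0---01✓ 1---01✓ 101---
Round 4: ----01
PIs = {----01, -01-0-, -011-0, -10110, -110-1, 0-010-, 00-10-, 01-1-1, 0101--, 011--1, 1-000-, 1-10-1, 1-110-, 10-00-, 10-1-1, 101---, 11-0-1}
Coverage chart:
  m1: ----01 ←essential
  m4: 0-010-,00-10-
  m5: ----01,0-010-,00-10-
  m8: -01-0- ←essential
  m9: ----01,-01-0-
  m12: -01-0-,-011-0,00-10-
  m13: ----01,-01-0-,00-10-
  m14: -011-0 ←essential
  m17: ----01 ←essential
  m20: 0-010-,0101--
  m21: ----01,0-010-,01-1-1,0101--
  m22: -10110,0101--
  m23: 01-1-1,0101--
  m25: ----01,-110-1,011--1
  m27: -110-1,011--1
  m29: ----01,01-1-1,011--1
  m31: 01-1-1,011--1
  m33: ----01,1-000-,10-00-
  m37: ----01,10-1-1
  m40: -01-0-,10-00-,101---
  m41: ----01,-01-0-,1-10-1,10-00-,101---
  m42: 101--- ←essential
  m43: 1-10-1,101---
  m45: ----01,-01-0-,1-110-,10-1-1,101---
  m46: -011-0,101---
  m47: 10-1-1,101---
  m48: 1-000- ←essential
  m49: ----01,1-000-,11-0-1
  m51: 11-0-1 ←essential
  m53: ----01 ←essential
  m54: -10110 ←essential
  m57: ----01,-110-1,1-10-1,11-0-1
  m59: -110-1,1-10-1,11-0-1
  m60: 1-110- ←essential
  m61: ----01,1-110-
Essential: ----01, -01-0-, -011-0, -10110, 1-000-, 1-110-, 101---, 11-0-1
Petrick residual → -110-1, 0-010-, 01-1-1
Min cover (11 terms): e'f + b'ce' + b'cdf' + bc'def' + bcd'f + a'c'de' + a'bdf + ac'd'e' + acde' + ab'c + abd'f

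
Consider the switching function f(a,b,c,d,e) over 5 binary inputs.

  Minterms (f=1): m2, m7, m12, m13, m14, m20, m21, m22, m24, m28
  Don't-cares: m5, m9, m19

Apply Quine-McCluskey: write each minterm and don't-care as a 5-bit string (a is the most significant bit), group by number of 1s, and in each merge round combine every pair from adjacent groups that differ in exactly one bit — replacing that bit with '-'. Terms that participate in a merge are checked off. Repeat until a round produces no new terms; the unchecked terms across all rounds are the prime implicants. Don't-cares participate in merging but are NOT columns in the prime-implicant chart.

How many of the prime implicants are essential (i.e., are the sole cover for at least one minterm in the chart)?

5

size-2^0 implicants → 00010  00101(✓)  00111(✓)  01001(✓)  01100(✓)  01101(✓)  01110(✓)  10011  10100(✓)  10101(✓)  10110(✓)  11000(✓)  11100(✓)
size-2^1 implicants → -0101  -1100  0-101  001-1  01-01  011-0  0110-  1-100  101-0  1010-  11-00
Unchecked terms (primes): -0101, -1100, 0-101, 00010, 001-1, 01-01, 011-0, 0110-, 1-100, 10011, 101-0, 1010-, 11-00
Minterm coverage:
  m2 ⊆ 00010 [E]
  m7 ⊆ 001-1 [E]
  m12 ⊆ -1100,011-0,0110-
  m13 ⊆ 0-101,01-01,0110-
  m14 ⊆ 011-0 [E]
  m20 ⊆ 1-100,101-0,1010-
  m21 ⊆ -0101,1010-
  m22 ⊆ 101-0 [E]
  m24 ⊆ 11-00 [E]
  m28 ⊆ -1100,1-100,11-00
E = {00010, 001-1, 011-0, 101-0, 11-00}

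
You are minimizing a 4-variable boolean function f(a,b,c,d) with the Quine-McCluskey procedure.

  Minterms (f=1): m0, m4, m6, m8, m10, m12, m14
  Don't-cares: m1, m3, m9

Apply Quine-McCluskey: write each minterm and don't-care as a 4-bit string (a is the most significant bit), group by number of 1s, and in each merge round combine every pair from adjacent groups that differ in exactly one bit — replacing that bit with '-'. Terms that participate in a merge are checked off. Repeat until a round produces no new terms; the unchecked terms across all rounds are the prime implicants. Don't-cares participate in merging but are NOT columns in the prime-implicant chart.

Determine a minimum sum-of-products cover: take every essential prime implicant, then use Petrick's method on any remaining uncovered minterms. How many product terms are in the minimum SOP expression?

Round 0: 0000✓ 0001✓ 0011✓ 0100✓ 0110✓ 1000✓ 1001✓ 1010✓ 1100✓ 1110✓
Round 1: -000✓ -001✓ -100✓ -110✓ 0-00✓ 00-1 000-✓ 01-0✓ 1-00✓ 1-10✓ 10-0✓ 100-✓ 11-0✓
Round 2: --00 -00- -1-0 1--0
PIs = {--00, -00-, -1-0, 00-1, 1--0}
Coverage chart:
  m0: --00,-00-
  m4: --00,-1-0
  m6: -1-0 ←essential
  m8: --00,-00-,1--0
  m10: 1--0 ←essential
  m12: --00,-1-0,1--0
  m14: -1-0,1--0
Essential: -1-0, 1--0
Petrick residual → --00
Min cover (3 terms): c'd' + bd' + ad'

3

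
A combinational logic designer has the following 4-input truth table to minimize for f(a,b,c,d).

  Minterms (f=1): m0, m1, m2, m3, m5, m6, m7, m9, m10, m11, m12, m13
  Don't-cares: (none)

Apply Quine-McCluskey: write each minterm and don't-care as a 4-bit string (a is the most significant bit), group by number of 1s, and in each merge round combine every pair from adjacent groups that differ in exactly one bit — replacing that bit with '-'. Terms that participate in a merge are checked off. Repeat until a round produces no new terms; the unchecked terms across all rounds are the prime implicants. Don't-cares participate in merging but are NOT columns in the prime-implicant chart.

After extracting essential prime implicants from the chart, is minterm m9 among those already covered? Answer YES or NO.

NO

[col 0] 0000*, 0001*, 0010*, 0011*, 0101*, 0110*, 0111*, 1001*, 1010*, 1011*, 1100*, 1101*
[col 1] -001*, -010*, -011*, -101*, 0-01*, 0-10*, 0-11*, 00-0*, 00-1*, 000-*, 001-*, 01-1*, 011-*, 1-01*, 10-1*, 101-*, 110-
[col 2] --01, -0-1, -01-, 0--1, 0-1-, 00--
Prime implicants: --01, -0-1, -01-, 0--1, 0-1-, 00--, 110-
PI chart (minterm → PIs covering it):
  0 | 00--  (sole → essential)
  1 | --01,-0-1,0--1,00--
  2 | -01-,0-1-,00--
  3 | -0-1,-01-,0--1,0-1-,00--
  5 | --01,0--1
  6 | 0-1-  (sole → essential)
  7 | 0--1,0-1-
  9 | --01,-0-1
  10 | -01-  (sole → essential)
  11 | -0-1,-01-
  12 | 110-  (sole → essential)
  13 | --01,110-
Essential prime implicants: -01-, 0-1-, 00--, 110-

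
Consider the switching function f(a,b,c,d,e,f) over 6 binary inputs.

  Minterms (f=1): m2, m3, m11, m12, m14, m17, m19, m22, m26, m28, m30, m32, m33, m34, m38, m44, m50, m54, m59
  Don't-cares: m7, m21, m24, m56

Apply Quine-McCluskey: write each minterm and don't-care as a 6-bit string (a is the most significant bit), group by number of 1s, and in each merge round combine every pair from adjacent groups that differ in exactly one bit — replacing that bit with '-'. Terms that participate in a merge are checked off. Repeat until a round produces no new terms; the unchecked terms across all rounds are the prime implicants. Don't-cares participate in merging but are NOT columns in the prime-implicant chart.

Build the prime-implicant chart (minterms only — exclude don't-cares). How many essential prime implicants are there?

7

[col 0] 000010*, 000011*, 000111*, 001011*, 001100*, 001110*, 010001*, 010011*, 010101*, 010110*, 011000*, 011010*, 011100*, 011110*, 100000*, 100001*, 100010*, 100110*, 101100*, 110010*, 110110*, 111000*, 111011
[col 1] -00010, -01100, -10110, -11000, 0-0011, 0-1100*, 0-1110*, 00-011, 000-11, 00001-, 0011-0*, 01-110, 010-01, 0100-1, 011-00*, 011-10*, 0110-0*, 0111-0*, 1-0010*, 1-0110*, 100-10*, 1000-0, 10000-, 110-10*
[col 2] 0-11-0, 011--0, 1-0-10
Prime implicants: -00010, -01100, -10110, -11000, 0-0011, 0-11-0, 00-011, 000-11, 00001-, 01-110, 010-01, 0100-1, 011--0, 1-0-10, 1000-0, 10000-, 111011
PI chart (minterm → PIs covering it):
  2 | -00010,00001-
  3 | 0-0011,00-011,000-11,00001-
  11 | 00-011  (sole → essential)
  12 | -01100,0-11-0
  14 | 0-11-0  (sole → essential)
  17 | 010-01,0100-1
  19 | 0-0011,0100-1
  22 | -10110,01-110
  26 | 011--0  (sole → essential)
  28 | 0-11-0,011--0
  30 | 0-11-0,01-110,011--0
  32 | 1000-0,10000-
  33 | 10000-  (sole → essential)
  34 | -00010,1-0-10,1000-0
  38 | 1-0-10  (sole → essential)
  44 | -01100  (sole → essential)
  50 | 1-0-10  (sole → essential)
  54 | -10110,1-0-10
  59 | 111011  (sole → essential)
Essential prime implicants: -01100, 0-11-0, 00-011, 011--0, 1-0-10, 10000-, 111011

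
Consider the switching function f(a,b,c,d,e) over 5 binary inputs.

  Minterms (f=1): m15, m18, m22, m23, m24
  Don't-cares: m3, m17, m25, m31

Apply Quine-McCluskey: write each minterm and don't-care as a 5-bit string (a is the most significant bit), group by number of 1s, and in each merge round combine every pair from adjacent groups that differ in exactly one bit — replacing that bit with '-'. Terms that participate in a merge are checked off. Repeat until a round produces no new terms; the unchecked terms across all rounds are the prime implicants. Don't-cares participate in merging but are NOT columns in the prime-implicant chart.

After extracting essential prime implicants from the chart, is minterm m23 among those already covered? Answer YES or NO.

Round 0: 00011 01111✓ 10001✓ 10010✓ 10110✓ 10111✓ 11000✓ 11001✓ 11111✓
Round 1: -1111 1-001 1-111 10-10 1011- 1100-
PIs = {-1111, 00011, 1-001, 1-111, 10-10, 1011-, 1100-}
Coverage chart:
  m15: -1111 ←essential
  m18: 10-10 ←essential
  m22: 10-10,1011-
  m23: 1-111,1011-
  m24: 1100- ←essential
Essential: -1111, 10-10, 1100-

NO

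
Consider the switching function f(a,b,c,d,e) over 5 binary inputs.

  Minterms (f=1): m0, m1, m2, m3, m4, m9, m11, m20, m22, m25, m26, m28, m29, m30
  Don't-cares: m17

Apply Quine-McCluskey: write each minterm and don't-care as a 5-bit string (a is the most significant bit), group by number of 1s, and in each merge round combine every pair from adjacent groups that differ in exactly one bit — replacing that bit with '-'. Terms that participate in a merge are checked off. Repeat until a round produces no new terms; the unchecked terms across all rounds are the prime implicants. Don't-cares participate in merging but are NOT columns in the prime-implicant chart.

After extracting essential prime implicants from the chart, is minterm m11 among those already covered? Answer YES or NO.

Round 0: 00000✓ 00001✓ 00010✓ 00011✓ 00100✓ 01001✓ 01011✓ 10001✓ 10100✓ 10110✓ 11001✓ 11010✓ 11100✓ 11101✓ 11110✓
Round 1: -0001✓ -0100 -1001✓ 0-001✓ 0-011✓ 00-00 000-0✓ 000-1✓ 0000-✓ 0001-✓ 010-1✓ 1-001✓ 1-100✓ 1-110✓ 101-0✓ 11-01 11-10 111-0✓ 1110-
Round 2: --001 0-0-1 000-- 1-1-0
PIs = {--001, -0100, 0-0-1, 00-00, 000--, 1-1-0, 11-01, 11-10, 1110-}
Coverage chart:
  m0: 00-00,000--
  m1: --001,0-0-1,000--
  m2: 000-- ←essential
  m3: 0-0-1,000--
  m4: -0100,00-00
  m9: --001,0-0-1
  m11: 0-0-1 ←essential
  m20: -0100,1-1-0
  m22: 1-1-0 ←essential
  m25: --001,11-01
  m26: 11-10 ←essential
  m28: 1-1-0,1110-
  m29: 11-01,1110-
  m30: 1-1-0,11-10
Essential: 0-0-1, 000--, 1-1-0, 11-10

YES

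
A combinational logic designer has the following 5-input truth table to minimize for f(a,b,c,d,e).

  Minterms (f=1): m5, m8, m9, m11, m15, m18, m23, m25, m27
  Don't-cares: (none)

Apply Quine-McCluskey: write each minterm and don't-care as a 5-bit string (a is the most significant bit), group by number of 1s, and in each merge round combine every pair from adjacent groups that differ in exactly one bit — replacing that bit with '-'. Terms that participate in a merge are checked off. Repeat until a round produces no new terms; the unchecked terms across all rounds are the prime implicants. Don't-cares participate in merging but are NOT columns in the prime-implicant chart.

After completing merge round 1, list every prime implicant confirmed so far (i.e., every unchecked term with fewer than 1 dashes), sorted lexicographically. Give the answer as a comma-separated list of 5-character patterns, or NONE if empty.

00101, 10010, 10111

[col 0] 00101, 01000*, 01001*, 01011*, 01111*, 10010, 10111, 11001*, 11011*
[col 1] -1001*, -1011*, 01-11, 010-1*, 0100-, 110-1*
[col 2] -10-1
Prime implicants: -10-1, 00101, 01-11, 0100-, 10010, 10111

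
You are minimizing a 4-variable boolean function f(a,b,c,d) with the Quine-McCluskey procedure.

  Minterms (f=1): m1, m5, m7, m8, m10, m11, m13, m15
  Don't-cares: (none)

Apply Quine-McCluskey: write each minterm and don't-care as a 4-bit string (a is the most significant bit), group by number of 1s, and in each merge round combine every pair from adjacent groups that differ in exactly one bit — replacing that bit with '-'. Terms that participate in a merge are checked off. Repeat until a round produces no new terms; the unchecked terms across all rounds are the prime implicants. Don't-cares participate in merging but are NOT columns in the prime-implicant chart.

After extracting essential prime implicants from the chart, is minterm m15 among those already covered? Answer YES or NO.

size-2^0 implicants → 0001(✓)  0101(✓)  0111(✓)  1000(✓)  1010(✓)  1011(✓)  1101(✓)  1111(✓)
size-2^1 implicants → -101(✓)  -111(✓)  0-01  01-1(✓)  1-11  10-0  101-  11-1(✓)
size-2^2 implicants → -1-1
Unchecked terms (primes): -1-1, 0-01, 1-11, 10-0, 101-
Minterm coverage:
  m1 ⊆ 0-01 [E]
  m5 ⊆ -1-1,0-01
  m7 ⊆ -1-1 [E]
  m8 ⊆ 10-0 [E]
  m10 ⊆ 10-0,101-
  m11 ⊆ 1-11,101-
  m13 ⊆ -1-1 [E]
  m15 ⊆ -1-1,1-11
E = {-1-1, 0-01, 10-0}

YES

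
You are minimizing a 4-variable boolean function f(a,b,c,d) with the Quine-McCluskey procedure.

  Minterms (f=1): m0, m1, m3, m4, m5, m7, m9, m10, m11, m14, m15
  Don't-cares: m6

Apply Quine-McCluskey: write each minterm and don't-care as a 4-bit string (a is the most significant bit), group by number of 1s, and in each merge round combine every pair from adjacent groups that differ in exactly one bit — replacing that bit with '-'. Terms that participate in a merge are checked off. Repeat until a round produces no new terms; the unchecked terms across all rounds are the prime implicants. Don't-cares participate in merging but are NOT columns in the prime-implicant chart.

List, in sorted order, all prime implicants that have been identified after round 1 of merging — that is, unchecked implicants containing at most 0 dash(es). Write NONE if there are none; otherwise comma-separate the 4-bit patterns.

NONE

[col 0] 0000*, 0001*, 0011*, 0100*, 0101*, 0110*, 0111*, 1001*, 1010*, 1011*, 1110*, 1111*
[col 1] -001*, -011*, -110*, -111*, 0-00*, 0-01*, 0-11*, 00-1*, 000-*, 01-0*, 01-1*, 010-*, 011-*, 1-10*, 1-11*, 10-1*, 101-*, 111-*
[col 2] --11, -0-1, -11-, 0--1, 0-0-, 01--, 1-1-
Prime implicants: --11, -0-1, -11-, 0--1, 0-0-, 01--, 1-1-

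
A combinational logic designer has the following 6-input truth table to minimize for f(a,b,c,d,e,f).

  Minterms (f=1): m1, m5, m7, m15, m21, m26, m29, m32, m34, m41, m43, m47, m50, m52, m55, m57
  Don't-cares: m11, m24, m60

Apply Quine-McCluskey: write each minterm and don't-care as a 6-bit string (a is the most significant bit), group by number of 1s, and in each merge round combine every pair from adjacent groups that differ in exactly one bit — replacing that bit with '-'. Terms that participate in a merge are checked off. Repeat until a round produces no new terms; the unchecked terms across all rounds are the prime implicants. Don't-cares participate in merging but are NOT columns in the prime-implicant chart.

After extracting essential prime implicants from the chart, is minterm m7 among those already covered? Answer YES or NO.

size-2^0 implicants → 000001(✓)  000101(✓)  000111(✓)  001011(✓)  001111(✓)  010101(✓)  011000(✓)  011010(✓)  011101(✓)  100000(✓)  100010(✓)  101001(✓)  101011(✓)  101111(✓)  110010(✓)  110100(✓)  110111  111001(✓)  111100(✓)
size-2^1 implicants → -01011(✓)  -01111(✓)  0-0101  00-111  000-01  0001-1  001-11(✓)  01-101  0110-0  1-0010  1-1001  1000-0  101-11(✓)  1010-1  11-100
size-2^2 implicants → -01-11
Unchecked terms (primes): -01-11, 0-0101, 00-111, 000-01, 0001-1, 01-101, 0110-0, 1-0010, 1-1001, 1000-0, 1010-1, 11-100, 110111
Minterm coverage:
  m1 ⊆ 000-01 [E]
  m5 ⊆ 0-0101,000-01,0001-1
  m7 ⊆ 00-111,0001-1
  m15 ⊆ -01-11,00-111
  m21 ⊆ 0-0101,01-101
  m26 ⊆ 0110-0 [E]
  m29 ⊆ 01-101 [E]
  m32 ⊆ 1000-0 [E]
  m34 ⊆ 1-0010,1000-0
  m41 ⊆ 1-1001,1010-1
  m43 ⊆ -01-11,1010-1
  m47 ⊆ -01-11 [E]
  m50 ⊆ 1-0010 [E]
  m52 ⊆ 11-100 [E]
  m55 ⊆ 110111 [E]
  m57 ⊆ 1-1001 [E]
E = {-01-11, 000-01, 01-101, 0110-0, 1-0010, 1-1001, 1000-0, 11-100, 110111}

NO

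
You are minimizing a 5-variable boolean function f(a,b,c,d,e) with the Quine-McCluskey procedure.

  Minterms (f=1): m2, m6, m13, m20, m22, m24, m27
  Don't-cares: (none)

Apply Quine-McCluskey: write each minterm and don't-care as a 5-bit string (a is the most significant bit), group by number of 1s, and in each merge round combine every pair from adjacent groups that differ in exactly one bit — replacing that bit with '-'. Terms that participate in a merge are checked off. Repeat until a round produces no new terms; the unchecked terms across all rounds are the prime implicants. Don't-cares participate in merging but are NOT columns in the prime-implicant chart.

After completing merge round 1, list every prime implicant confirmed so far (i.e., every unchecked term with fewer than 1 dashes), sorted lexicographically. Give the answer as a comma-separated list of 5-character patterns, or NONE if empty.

[col 0] 00010*, 00110*, 01101, 10100*, 10110*, 11000, 11011
[col 1] -0110, 00-10, 101-0
Prime implicants: -0110, 00-10, 01101, 101-0, 11000, 11011

01101, 11000, 11011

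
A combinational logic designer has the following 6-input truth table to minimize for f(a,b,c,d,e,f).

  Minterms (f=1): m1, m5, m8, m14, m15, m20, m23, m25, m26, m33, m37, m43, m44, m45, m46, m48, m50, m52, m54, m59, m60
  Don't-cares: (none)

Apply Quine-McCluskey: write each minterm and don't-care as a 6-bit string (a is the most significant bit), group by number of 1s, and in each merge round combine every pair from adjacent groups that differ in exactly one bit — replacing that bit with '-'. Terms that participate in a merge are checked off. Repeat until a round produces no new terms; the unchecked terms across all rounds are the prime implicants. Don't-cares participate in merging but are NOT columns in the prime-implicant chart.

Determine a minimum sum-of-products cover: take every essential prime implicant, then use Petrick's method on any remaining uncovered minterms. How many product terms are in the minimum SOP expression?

12

Round 0: 000001✓ 000101✓ 001000 001110✓ 001111✓ 010100✓ 010111 011001 011010 100001✓ 100101✓ 101011✓ 101100✓ 101101✓ 101110✓ 110000✓ 110010✓ 110100✓ 110110✓ 111011✓ 111100✓
Round 1: -00001✓ -00101✓ -01110 -10100 000-01✓ 00111- 1-1011 1-1100 10-101 100-01✓ 1011-0 10110- 11-100 110-00✓ 110-10✓ 1100-0✓ 1101-0✓
Round 2: -00-01 110--0
PIs = {-00-01, -01110, -10100, 001000, 00111-, 010111, 011001, 011010, 1-1011, 1-1100, 10-101, 1011-0, 10110-, 11-100, 110--0}
Coverage chart:
  m1: -00-01 ←essential
  m5: -00-01 ←essential
  m8: 001000 ←essential
  m14: -01110,00111-
  m15: 00111- ←essential
  m20: -10100 ←essential
  m23: 010111 ←essential
  m25: 011001 ←essential
  m26: 011010 ←essential
  m33: -00-01 ←essential
  m37: -00-01,10-101
  m43: 1-1011 ←essential
  m44: 1-1100,1011-0,10110-
  m45: 10-101,10110-
  m46: -01110,1011-0
  m48: 110--0 ←essential
  m50: 110--0 ←essential
  m52: -10100,11-100,110--0
  m54: 110--0 ←essential
  m59: 1-1011 ←essential
  m60: 1-1100,11-100
Essential: -00-01, -10100, 001000, 00111-, 010111, 011001, 011010, 1-1011, 110--0
Petrick residual → -01110, 1-1100, 10-101
Min cover (12 terms): b'c'e'f + b'cdef' + bc'de'f' + a'b'cd'e'f' + a'b'cde + a'bc'def + a'bcd'e'f + a'bcd'ef' + acd'ef + acde'f' + ab'de'f + abc'f'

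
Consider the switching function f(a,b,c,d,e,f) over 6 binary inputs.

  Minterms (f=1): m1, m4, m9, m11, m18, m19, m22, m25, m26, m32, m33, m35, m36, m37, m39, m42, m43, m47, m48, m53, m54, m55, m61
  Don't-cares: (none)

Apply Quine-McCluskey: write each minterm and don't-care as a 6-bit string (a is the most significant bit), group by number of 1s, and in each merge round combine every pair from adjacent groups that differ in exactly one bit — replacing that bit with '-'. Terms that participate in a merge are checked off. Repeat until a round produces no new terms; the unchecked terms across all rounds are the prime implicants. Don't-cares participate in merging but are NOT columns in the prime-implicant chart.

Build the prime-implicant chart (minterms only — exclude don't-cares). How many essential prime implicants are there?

size-2^0 implicants → 000001(✓)  000100(✓)  001001(✓)  001011(✓)  010010(✓)  010011(✓)  010110(✓)  011001(✓)  011010(✓)  100000(✓)  100001(✓)  100011(✓)  100100(✓)  100101(✓)  100111(✓)  101010(✓)  101011(✓)  101111(✓)  110000(✓)  110101(✓)  110110(✓)  110111(✓)  111101(✓)
size-2^1 implicants → -00001  -00100  -01011  -10110  0-1001  00-001  0010-1  01-010  010-10  01001-  1-0000  1-0101(✓)  1-0111(✓)  10-011(✓)  10-111(✓)  100-00(✓)  100-01(✓)  100-11(✓)  1000-1(✓)  10000-(✓)  1001-1(✓)  10010-(✓)  101-11(✓)  10101-  11-101  1101-1(✓)  11011-
size-2^2 implicants → 1-01-1  10--11  100--1  100-0-
Unchecked terms (primes): -00001, -00100, -01011, -10110, 0-1001, 00-001, 0010-1, 01-010, 010-10, 01001-, 1-0000, 1-01-1, 10--11, 100--1, 100-0-, 10101-, 11-101, 11011-
Minterm coverage:
  m1 ⊆ -00001,00-001
  m4 ⊆ -00100 [E]
  m9 ⊆ 0-1001,00-001,0010-1
  m11 ⊆ -01011,0010-1
  m18 ⊆ 01-010,010-10,01001-
  m19 ⊆ 01001- [E]
  m22 ⊆ -10110,010-10
  m25 ⊆ 0-1001 [E]
  m26 ⊆ 01-010 [E]
  m32 ⊆ 1-0000,100-0-
  m33 ⊆ -00001,100--1,100-0-
  m35 ⊆ 10--11,100--1
  m36 ⊆ -00100,100-0-
  m37 ⊆ 1-01-1,100--1,100-0-
  m39 ⊆ 1-01-1,10--11,100--1
  m42 ⊆ 10101- [E]
  m43 ⊆ -01011,10--11,10101-
  m47 ⊆ 10--11 [E]
  m48 ⊆ 1-0000 [E]
  m53 ⊆ 1-01-1,11-101
  m54 ⊆ -10110,11011-
  m55 ⊆ 1-01-1,11011-
  m61 ⊆ 11-101 [E]
E = {-00100, 0-1001, 01-010, 01001-, 1-0000, 10--11, 10101-, 11-101}

8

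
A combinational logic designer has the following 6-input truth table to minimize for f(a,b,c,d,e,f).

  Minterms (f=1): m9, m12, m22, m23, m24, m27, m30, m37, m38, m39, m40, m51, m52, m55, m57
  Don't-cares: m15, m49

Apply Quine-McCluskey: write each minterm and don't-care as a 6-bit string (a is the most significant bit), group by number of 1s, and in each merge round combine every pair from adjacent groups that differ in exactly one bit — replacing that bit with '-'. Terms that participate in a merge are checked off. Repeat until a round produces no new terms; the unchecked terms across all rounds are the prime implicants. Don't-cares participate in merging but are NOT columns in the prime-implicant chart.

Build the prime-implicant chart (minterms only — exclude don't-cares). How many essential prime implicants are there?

10

Round 0: 001001 001100 001111 010110✓ 010111✓ 011000 011011 011110✓ 100101✓ 100110✓ 100111✓ 101000 110001✓ 110011✓ 110100 110111✓ 111001✓
Round 1: -10111 01-110 01011- 1-0111 1001-1 10011- 11-001 110-11 1100-1
PIs = {-10111, 001001, 001100, 001111, 01-110, 01011-, 011000, 011011, 1-0111, 1001-1, 10011-, 101000, 11-001, 110-11, 1100-1, 110100}
Coverage chart:
  m9: 001001 ←essential
  m12: 001100 ←essential
  m22: 01-110,01011-
  m23: -10111,01011-
  m24: 011000 ←essential
  m27: 011011 ←essential
  m30: 01-110 ←essential
  m37: 1001-1 ←essential
  m38: 10011- ←essential
  m39: 1-0111,1001-1,10011-
  m40: 101000 ←essential
  m51: 110-11,1100-1
  m52: 110100 ←essential
  m55: -10111,1-0111,110-11
  m57: 11-001 ←essential
Essential: 001001, 001100, 01-110, 011000, 011011, 1001-1, 10011-, 101000, 11-001, 110100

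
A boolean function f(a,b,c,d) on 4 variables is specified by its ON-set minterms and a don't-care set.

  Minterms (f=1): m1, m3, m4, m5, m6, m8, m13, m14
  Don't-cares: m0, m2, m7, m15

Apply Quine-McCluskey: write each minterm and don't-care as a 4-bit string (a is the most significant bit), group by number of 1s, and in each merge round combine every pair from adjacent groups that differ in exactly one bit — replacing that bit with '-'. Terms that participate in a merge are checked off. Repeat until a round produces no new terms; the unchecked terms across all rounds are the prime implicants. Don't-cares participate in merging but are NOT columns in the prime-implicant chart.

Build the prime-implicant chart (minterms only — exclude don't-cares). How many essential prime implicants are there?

4

[col 0] 0000*, 0001*, 0010*, 0011*, 0100*, 0101*, 0110*, 0111*, 1000*, 1101*, 1110*, 1111*
[col 1] -000, -101*, -110*, -111*, 0-00*, 0-01*, 0-10*, 0-11*, 00-0*, 00-1*, 000-*, 001-*, 01-0*, 01-1*, 010-*, 011-*, 11-1*, 111-*
[col 2] -1-1, -11-, 0--0*, 0--1*, 0-0-*, 0-1-*, 00--*, 01--*
[col 3] 0---
Prime implicants: -000, -1-1, -11-, 0---
PI chart (minterm → PIs covering it):
  1 | 0---  (sole → essential)
  3 | 0---  (sole → essential)
  4 | 0---  (sole → essential)
  5 | -1-1,0---
  6 | -11-,0---
  8 | -000  (sole → essential)
  13 | -1-1  (sole → essential)
  14 | -11-  (sole → essential)
Essential prime implicants: -000, -1-1, -11-, 0---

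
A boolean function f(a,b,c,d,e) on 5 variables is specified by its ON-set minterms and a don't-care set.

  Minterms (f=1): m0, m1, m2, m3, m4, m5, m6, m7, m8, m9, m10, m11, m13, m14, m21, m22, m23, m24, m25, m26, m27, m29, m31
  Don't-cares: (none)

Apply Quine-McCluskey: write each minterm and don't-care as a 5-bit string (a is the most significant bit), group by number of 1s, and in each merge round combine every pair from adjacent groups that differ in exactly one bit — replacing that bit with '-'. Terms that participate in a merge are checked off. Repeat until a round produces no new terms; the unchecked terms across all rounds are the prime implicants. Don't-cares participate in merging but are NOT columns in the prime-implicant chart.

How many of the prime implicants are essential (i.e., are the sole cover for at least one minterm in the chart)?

4

size-2^0 implicants → 00000(✓)  00001(✓)  00010(✓)  00011(✓)  00100(✓)  00101(✓)  00110(✓)  00111(✓)  01000(✓)  01001(✓)  01010(✓)  01011(✓)  01101(✓)  01110(✓)  10101(✓)  10110(✓)  10111(✓)  11000(✓)  11001(✓)  11010(✓)  11011(✓)  11101(✓)  11111(✓)
size-2^1 implicants → -0101(✓)  -0110(✓)  -0111(✓)  -1000(✓)  -1001(✓)  -1010(✓)  -1011(✓)  -1101(✓)  0-000(✓)  0-001(✓)  0-010(✓)  0-011(✓)  0-101(✓)  0-110(✓)  00-00(✓)  00-01(✓)  00-10(✓)  00-11(✓)  000-0(✓)  000-1(✓)  0000-(✓)  0001-(✓)  001-0(✓)  001-1(✓)  0010-(✓)  0011-(✓)  01-01(✓)  01-10(✓)  010-0(✓)  010-1(✓)  0100-(✓)  0101-(✓)  1-101(✓)  1-111(✓)  101-1(✓)  1011-(✓)  11-01(✓)  11-11(✓)  110-0(✓)  110-1(✓)  1100-(✓)  1101-(✓)  111-1(✓)
size-2^2 implicants → --101  -01-1  -011-  -1-01  -10-0(✓)  -10-1(✓)  -100-(✓)  -101-(✓)  0--01  0--10  0-0-0(✓)  0-0-1(✓)  0-00-(✓)  0-01-(✓)  00--0(✓)  00--1(✓)  00-0-(✓)  00-1-(✓)  000--(✓)  001--(✓)  010--(✓)  1-1-1  11--1  110--(✓)
size-2^3 implicants → -10--  0-0--  00---
Unchecked terms (primes): --101, -01-1, -011-, -1-01, -10--, 0--01, 0--10, 0-0--, 00---, 1-1-1, 11--1
Minterm coverage:
  m0 ⊆ 0-0--,00---
  m1 ⊆ 0--01,0-0--,00---
  m2 ⊆ 0--10,0-0--,00---
  m3 ⊆ 0-0--,00---
  m4 ⊆ 00--- [E]
  m5 ⊆ --101,-01-1,0--01,00---
  m6 ⊆ -011-,0--10,00---
  m7 ⊆ -01-1,-011-,00---
  m8 ⊆ -10--,0-0--
  m9 ⊆ -1-01,-10--,0--01,0-0--
  m10 ⊆ -10--,0--10,0-0--
  m11 ⊆ -10--,0-0--
  m13 ⊆ --101,-1-01,0--01
  m14 ⊆ 0--10 [E]
  m21 ⊆ --101,-01-1,1-1-1
  m22 ⊆ -011- [E]
  m23 ⊆ -01-1,-011-,1-1-1
  m24 ⊆ -10-- [E]
  m25 ⊆ -1-01,-10--,11--1
  m26 ⊆ -10-- [E]
  m27 ⊆ -10--,11--1
  m29 ⊆ --101,-1-01,1-1-1,11--1
  m31 ⊆ 1-1-1,11--1
E = {-011-, -10--, 0--10, 00---}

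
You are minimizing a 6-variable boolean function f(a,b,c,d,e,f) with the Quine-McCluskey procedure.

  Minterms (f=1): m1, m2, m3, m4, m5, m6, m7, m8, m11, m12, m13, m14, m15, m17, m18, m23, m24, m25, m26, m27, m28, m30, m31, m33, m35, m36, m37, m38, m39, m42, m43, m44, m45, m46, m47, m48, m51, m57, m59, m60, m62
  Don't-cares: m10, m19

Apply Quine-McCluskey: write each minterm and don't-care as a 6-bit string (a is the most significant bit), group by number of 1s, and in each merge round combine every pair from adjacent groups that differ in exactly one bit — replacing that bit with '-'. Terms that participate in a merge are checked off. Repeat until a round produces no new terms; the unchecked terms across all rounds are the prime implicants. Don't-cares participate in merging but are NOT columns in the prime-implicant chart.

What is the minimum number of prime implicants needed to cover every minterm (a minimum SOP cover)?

11

size-2^0 implicants → 000001(✓)  000010(✓)  000011(✓)  000100(✓)  000101(✓)  000110(✓)  000111(✓)  001000(✓)  001010(✓)  001011(✓)  001100(✓)  001101(✓)  001110(✓)  001111(✓)  010001(✓)  010010(✓)  010011(✓)  010111(✓)  011000(✓)  011001(✓)  011010(✓)  011011(✓)  011100(✓)  011110(✓)  011111(✓)  100001(✓)  100011(✓)  100100(✓)  100101(✓)  100110(✓)  100111(✓)  101010(✓)  101011(✓)  101100(✓)  101101(✓)  101110(✓)  101111(✓)  110000  110011(✓)  111001(✓)  111011(✓)  111100(✓)  111110(✓)
size-2^1 implicants → -00001(✓)  -00011(✓)  -00100(✓)  -00101(✓)  -00110(✓)  -00111(✓)  -01010(✓)  -01011(✓)  -01100(✓)  -01101(✓)  -01110(✓)  -01111(✓)  -10011(✓)  -11001(✓)  -11011(✓)  -11100(✓)  -11110(✓)  0-0001(✓)  0-0010(✓)  0-0011(✓)  0-0111(✓)  0-1000(✓)  0-1010(✓)  0-1011(✓)  0-1100(✓)  0-1110(✓)  0-1111(✓)  00-010(✓)  00-011(✓)  00-100(✓)  00-101(✓)  00-110(✓)  00-111(✓)  000-01(✓)  000-10(✓)  000-11(✓)  0000-1(✓)  00001-(✓)  0001-0(✓)  0001-1(✓)  00010-(✓)  00011-(✓)  001-00(✓)  001-10(✓)  001-11(✓)  0010-0(✓)  00101-(✓)  0011-0(✓)  0011-1(✓)  00110-(✓)  00111-(✓)  01-001(✓)  01-010(✓)  01-011(✓)  01-111(✓)  010-11(✓)  0100-1(✓)  01001-(✓)  011-00(✓)  011-10(✓)  011-11(✓)  0110-0(✓)  0110-1(✓)  01100-(✓)  01101-(✓)  0111-0(✓)  01111-(✓)  1-0011(✓)  1-1011(✓)  1-1100(✓)  1-1110(✓)  10-011(✓)  10-100(✓)  10-101(✓)  10-110(✓)  10-111(✓)  100-01(✓)  100-11(✓)  1000-1(✓)  1001-0(✓)  1001-1(✓)  10010-(✓)  10011-(✓)  101-10(✓)  101-11(✓)  10101-(✓)  1011-0(✓)  1011-1(✓)  10110-(✓)  10111-(✓)  11-011(✓)  1110-1(✓)  1111-0(✓)
size-2^2 implicants → --0011(✓)  --1011(✓)  --1100(✓)  --1110(✓)  -0-011(✓)  -0-100(✓)  -0-101(✓)  -0-110(✓)  -0-111(✓)  -00-01(✓)  -00-11(✓)  -000-1(✓)  -001-0(✓)  -001-1(✓)  -0010-(✓)  -0011-(✓)  -01-10(✓)  -01-11(✓)  -0101-(✓)  -011-0(✓)  -011-1(✓)  -0110-(✓)  -0111-(✓)  -1-011(✓)  -110-1  -111-0(✓)  0--010(✓)  0--011(✓)  0--111(✓)  0-0-11(✓)  0-00-1  0-001-(✓)  0-1-00(✓)  0-1-10(✓)  0-1-11(✓)  0-10-0(✓)  0-101-(✓)  0-11-0(✓)  0-111-(✓)  00--10(✓)  00--11(✓)  00-01-(✓)  00-1-0(✓)  00-1-1(✓)  00-10-(✓)  00-11-(✓)  000--1(✓)  000-1-(✓)  0001--(✓)  001--0(✓)  001-1-(✓)  0011--(✓)  01--11(✓)  01-0-1  01-01-(✓)  011--0(✓)  011-1-(✓)  0110--  1--011(✓)  1-11-0(✓)  10--11(✓)  10-1-0(✓)  10-1-1(✓)  10-10-(✓)  10-11-(✓)  100--1(✓)  1001--(✓)  101-1-(✓)  1011--(✓)
size-2^3 implicants → ---011  --11-0  -0--11  -0-1-0(✓)  -0-1-1(✓)  -0-10-(✓)  -0-11-(✓)  -00--1  -001--(✓)  -01-1-  -011--(✓)  0---11  0--01-  0-1--0  0-1-1-  00--1-  00-1--(✓)  10-1--(✓)
size-2^4 implicants → -0-1--
Unchecked terms (primes): ---011, --11-0, -0--11, -0-1--, -00--1, -01-1-, -110-1, 0---11, 0--01-, 0-00-1, 0-1--0, 0-1-1-, 00--1-, 01-0-1, 0110--, 110000
Minterm coverage:
  m1 ⊆ -00--1,0-00-1
  m2 ⊆ 0--01-,00--1-
  m3 ⊆ ---011,-0--11,-00--1,0---11,0--01-,0-00-1,00--1-
  m4 ⊆ -0-1-- [E]
  m5 ⊆ -0-1--,-00--1
  m6 ⊆ -0-1--,00--1-
  m7 ⊆ -0--11,-0-1--,-00--1,0---11,00--1-
  m8 ⊆ 0-1--0 [E]
  m11 ⊆ ---011,-0--11,-01-1-,0---11,0--01-,0-1-1-,00--1-
  m12 ⊆ --11-0,-0-1--,0-1--0
  m13 ⊆ -0-1-- [E]
  m14 ⊆ --11-0,-0-1--,-01-1-,0-1--0,0-1-1-,00--1-
  m15 ⊆ -0--11,-0-1--,-01-1-,0---11,0-1-1-,00--1-
  m17 ⊆ 0-00-1,01-0-1
  m18 ⊆ 0--01- [E]
  m23 ⊆ 0---11 [E]
  m24 ⊆ 0-1--0,0110--
  m25 ⊆ -110-1,01-0-1,0110--
  m26 ⊆ 0--01-,0-1--0,0-1-1-,0110--
  m27 ⊆ ---011,-110-1,0---11,0--01-,0-1-1-,01-0-1,0110--
  m28 ⊆ --11-0,0-1--0
  m30 ⊆ --11-0,0-1--0,0-1-1-
  m31 ⊆ 0---11,0-1-1-
  m33 ⊆ -00--1 [E]
  m35 ⊆ ---011,-0--11,-00--1
  m36 ⊆ -0-1-- [E]
  m37 ⊆ -0-1--,-00--1
  m38 ⊆ -0-1-- [E]
  m39 ⊆ -0--11,-0-1--,-00--1
  m42 ⊆ -01-1- [E]
  m43 ⊆ ---011,-0--11,-01-1-
  m44 ⊆ --11-0,-0-1--
  m45 ⊆ -0-1-- [E]
  m46 ⊆ --11-0,-0-1--,-01-1-
  m47 ⊆ -0--11,-0-1--,-01-1-
  m48 ⊆ 110000 [E]
  m51 ⊆ ---011 [E]
  m57 ⊆ -110-1 [E]
  m59 ⊆ ---011,-110-1
  m60 ⊆ --11-0 [E]
  m62 ⊆ --11-0 [E]
E = {---011, --11-0, -0-1--, -00--1, -01-1-, -110-1, 0---11, 0--01-, 0-1--0, 110000}
Petrick residual → 0-00-1
Cover = d'ef + cdf' + b'd + b'c'f + b'ce + bcd'f + a'ef + a'd'e + a'c'd'f + a'cf' + abc'd'e'f'  |cover|=11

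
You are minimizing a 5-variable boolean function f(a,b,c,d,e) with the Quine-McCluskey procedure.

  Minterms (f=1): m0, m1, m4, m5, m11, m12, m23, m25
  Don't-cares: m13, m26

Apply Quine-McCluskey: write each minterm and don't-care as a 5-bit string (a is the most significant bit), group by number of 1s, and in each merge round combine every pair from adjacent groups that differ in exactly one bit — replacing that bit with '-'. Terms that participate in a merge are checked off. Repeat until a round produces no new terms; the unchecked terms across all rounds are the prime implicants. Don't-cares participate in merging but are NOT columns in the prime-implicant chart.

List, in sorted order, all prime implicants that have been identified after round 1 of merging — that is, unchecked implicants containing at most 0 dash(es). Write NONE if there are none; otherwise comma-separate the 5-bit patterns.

01011, 10111, 11001, 11010

size-2^0 implicants → 00000(✓)  00001(✓)  00100(✓)  00101(✓)  01011  01100(✓)  01101(✓)  10111  11001  11010
size-2^1 implicants → 0-100(✓)  0-101(✓)  00-00(✓)  00-01(✓)  0000-(✓)  0010-(✓)  0110-(✓)
size-2^2 implicants → 0-10-  00-0-
Unchecked terms (primes): 0-10-, 00-0-, 01011, 10111, 11001, 11010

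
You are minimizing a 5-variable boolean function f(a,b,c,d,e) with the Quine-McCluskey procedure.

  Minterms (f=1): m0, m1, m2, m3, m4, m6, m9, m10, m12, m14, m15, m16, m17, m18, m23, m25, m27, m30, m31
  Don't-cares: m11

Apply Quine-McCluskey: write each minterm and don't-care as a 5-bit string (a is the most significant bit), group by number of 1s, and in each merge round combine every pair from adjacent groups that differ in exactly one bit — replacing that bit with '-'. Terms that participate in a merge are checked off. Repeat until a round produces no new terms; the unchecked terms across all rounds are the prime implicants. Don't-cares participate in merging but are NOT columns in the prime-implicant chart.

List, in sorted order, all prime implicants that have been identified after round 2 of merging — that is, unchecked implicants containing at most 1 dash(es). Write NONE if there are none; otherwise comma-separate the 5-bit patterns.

1-111

Round 0: 00000✓ 00001✓ 00010✓ 00011✓ 00100✓ 00110✓ 01001✓ 01010✓ 01011✓ 01100✓ 01110✓ 01111✓ 10000✓ 10001✓ 10010✓ 10111✓ 11001✓ 11011✓ 11110✓ 11111✓
Round 1: -0000✓ -0001✓ -0010✓ -1001✓ -1011✓ -1110✓ -1111✓ 0-001✓ 0-010✓ 0-011✓ 0-100✓ 0-110✓ 00-00✓ 00-10✓ 000-0✓ 000-1✓ 0000-✓ 0001-✓ 001-0✓ 01-10✓ 01-11✓ 010-1✓ 0101-✓ 011-0✓ 0111-✓ 1-001✓ 1-111 100-0✓ 1000-✓ 11-11✓ 110-1✓ 1111-✓
Round 2: --001 -00-0 -000- -1-11 -10-1 -111- 0--10 0-0-1 0-01- 0-1-0 00--0 000-- 01-1-
PIs = {--001, -00-0, -000-, -1-11, -10-1, -111-, 0--10, 0-0-1, 0-01-, 0-1-0, 00--0, 000--, 01-1-, 1-111}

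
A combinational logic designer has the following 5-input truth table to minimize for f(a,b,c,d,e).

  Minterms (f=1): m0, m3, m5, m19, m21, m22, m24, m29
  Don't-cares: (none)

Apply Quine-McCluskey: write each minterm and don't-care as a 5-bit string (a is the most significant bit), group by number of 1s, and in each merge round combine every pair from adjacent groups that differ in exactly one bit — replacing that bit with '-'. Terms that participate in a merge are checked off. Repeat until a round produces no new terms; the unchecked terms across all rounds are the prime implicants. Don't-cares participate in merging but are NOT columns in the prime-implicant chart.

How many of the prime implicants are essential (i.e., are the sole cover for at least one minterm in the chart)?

[col 0] 00000, 00011*, 00101*, 10011*, 10101*, 10110, 11000, 11101*
[col 1] -0011, -0101, 1-101
Prime implicants: -0011, -0101, 00000, 1-101, 10110, 11000
PI chart (minterm → PIs covering it):
  0 | 00000  (sole → essential)
  3 | -0011  (sole → essential)
  5 | -0101  (sole → essential)
  19 | -0011  (sole → essential)
  21 | -0101,1-101
  22 | 10110  (sole → essential)
  24 | 11000  (sole → essential)
  29 | 1-101  (sole → essential)
Essential prime implicants: -0011, -0101, 00000, 1-101, 10110, 11000

6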